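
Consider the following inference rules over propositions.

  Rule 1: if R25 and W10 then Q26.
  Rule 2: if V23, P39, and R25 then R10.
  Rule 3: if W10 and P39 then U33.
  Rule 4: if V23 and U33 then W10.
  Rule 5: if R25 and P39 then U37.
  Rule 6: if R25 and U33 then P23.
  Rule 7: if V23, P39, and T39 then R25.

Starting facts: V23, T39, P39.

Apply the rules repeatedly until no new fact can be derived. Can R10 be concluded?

Yes

V23, P39, and T39 hold, so R25 follows (Rule 7).
From V23, P39, and R25, Rule 2 gives R10.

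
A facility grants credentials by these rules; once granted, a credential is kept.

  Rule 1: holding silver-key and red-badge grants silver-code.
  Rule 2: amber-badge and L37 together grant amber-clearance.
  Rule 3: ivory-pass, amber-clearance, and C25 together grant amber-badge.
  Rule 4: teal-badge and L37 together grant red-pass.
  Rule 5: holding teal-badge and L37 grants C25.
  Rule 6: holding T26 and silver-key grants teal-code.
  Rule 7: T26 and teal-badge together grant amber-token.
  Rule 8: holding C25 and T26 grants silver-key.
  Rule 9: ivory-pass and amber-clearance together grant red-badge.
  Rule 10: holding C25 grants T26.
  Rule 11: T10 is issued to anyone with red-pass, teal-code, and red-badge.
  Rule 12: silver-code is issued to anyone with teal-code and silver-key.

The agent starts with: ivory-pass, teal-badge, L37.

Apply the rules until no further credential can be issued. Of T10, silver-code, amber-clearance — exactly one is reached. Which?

silver-code

Holding teal-badge and L37 grants C25 (Rule 5).
Holding C25 grants T26 (Rule 10).
Holding C25 and T26 grants silver-key (Rule 8).
Holding T26 and silver-key grants teal-code (Rule 6).
Holding teal-code and silver-key grants silver-code (Rule 12).
T10 would need red-pass, teal-code, and red-badge (Rule 11), but red-badge is never granted. amber-clearance would need amber-badge and L37 (Rule 2), but amber-badge is never granted.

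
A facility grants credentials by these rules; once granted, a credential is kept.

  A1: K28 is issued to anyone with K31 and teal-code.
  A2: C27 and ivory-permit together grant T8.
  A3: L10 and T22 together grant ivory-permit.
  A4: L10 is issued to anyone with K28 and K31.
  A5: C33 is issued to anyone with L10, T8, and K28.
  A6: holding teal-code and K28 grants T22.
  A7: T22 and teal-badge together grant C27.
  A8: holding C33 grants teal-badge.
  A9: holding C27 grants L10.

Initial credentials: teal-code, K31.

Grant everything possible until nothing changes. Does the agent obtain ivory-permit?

Yes

Holding K31 and teal-code grants K28 (A1).
Holding teal-code and K28 grants T22 (A6).
Holding K28 and K31 grants L10 (A4).
Holding L10 and T22 grants ivory-permit (A3).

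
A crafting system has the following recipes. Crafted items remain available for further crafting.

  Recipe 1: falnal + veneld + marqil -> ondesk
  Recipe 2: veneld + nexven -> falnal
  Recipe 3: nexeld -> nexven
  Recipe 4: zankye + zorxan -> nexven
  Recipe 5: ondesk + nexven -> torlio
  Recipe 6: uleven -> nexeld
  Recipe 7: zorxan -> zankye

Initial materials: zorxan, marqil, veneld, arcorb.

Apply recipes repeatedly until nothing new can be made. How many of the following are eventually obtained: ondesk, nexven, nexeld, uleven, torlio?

3

Using Recipe 7, zorxan makes zankye.
zankye + zorxan -> nexven (Recipe 4).
Using Recipe 2, veneld and nexven make falnal.
falnal + veneld + marqil -> ondesk (Recipe 1).
Using Recipe 5, ondesk and nexven make torlio.
ondesk: reached.
nexven: reached.
nexeld would need uleven (Recipe 6), but uleven is never obtained.
No rule produces uleven, and it is not given.
torlio: reached.
Reached: ondesk, nexven, and torlio — 3 of the 5.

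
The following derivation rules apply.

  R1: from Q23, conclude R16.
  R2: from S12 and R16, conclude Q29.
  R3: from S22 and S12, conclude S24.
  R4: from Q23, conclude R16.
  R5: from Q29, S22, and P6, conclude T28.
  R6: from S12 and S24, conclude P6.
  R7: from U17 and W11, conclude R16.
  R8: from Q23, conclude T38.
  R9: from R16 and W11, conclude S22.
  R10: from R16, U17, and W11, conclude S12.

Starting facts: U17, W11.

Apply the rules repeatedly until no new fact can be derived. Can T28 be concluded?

Yes

From U17 and W11, R7 gives R16.
R16, U17, and W11 hold, so S12 follows (R10).
From R16 and W11, R9 gives S22.
S12 and R16 hold, so Q29 follows (R2).
S22 and S12 hold, so S24 follows (R3).
S12 and S24 hold, so P6 follows (R6).
From Q29, S22, and P6, R5 gives T28.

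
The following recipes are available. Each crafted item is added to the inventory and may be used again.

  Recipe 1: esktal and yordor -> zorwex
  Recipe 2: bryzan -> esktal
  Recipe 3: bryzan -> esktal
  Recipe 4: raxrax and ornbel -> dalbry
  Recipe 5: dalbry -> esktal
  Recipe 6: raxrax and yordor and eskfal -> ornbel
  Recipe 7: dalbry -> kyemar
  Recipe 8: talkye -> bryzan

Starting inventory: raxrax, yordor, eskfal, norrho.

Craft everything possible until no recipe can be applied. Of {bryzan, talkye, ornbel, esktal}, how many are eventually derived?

Using Recipe 6, raxrax, yordor, and eskfal make ornbel.
raxrax and ornbel -> dalbry (Recipe 4).
Using Recipe 5, dalbry makes esktal.
bryzan would need talkye (Recipe 8), but talkye is never obtained.
No rule produces talkye, and it is not given.
ornbel: reached.
esktal: reached.
Reached: ornbel and esktal — 2 of the 4.

2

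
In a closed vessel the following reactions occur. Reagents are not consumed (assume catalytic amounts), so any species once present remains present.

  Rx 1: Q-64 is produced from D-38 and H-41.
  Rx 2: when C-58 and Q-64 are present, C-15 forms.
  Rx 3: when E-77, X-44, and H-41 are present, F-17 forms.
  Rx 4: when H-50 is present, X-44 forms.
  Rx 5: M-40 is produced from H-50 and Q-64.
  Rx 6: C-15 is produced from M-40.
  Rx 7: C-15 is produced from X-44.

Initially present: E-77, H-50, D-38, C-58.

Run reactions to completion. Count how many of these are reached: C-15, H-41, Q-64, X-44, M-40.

H-50 present → X-44 forms (Rx 4).
X-44 present → C-15 forms (Rx 7).
C-15: reached.
No rule produces H-41, and it is not given.
Q-64 would need D-38 and H-41 (Rx 1), but H-41 never forms.
X-44: reached.
M-40 would need H-50 and Q-64 (Rx 5), but Q-64 never forms.
Reached: C-15 and X-44 — 2 of the 5.

2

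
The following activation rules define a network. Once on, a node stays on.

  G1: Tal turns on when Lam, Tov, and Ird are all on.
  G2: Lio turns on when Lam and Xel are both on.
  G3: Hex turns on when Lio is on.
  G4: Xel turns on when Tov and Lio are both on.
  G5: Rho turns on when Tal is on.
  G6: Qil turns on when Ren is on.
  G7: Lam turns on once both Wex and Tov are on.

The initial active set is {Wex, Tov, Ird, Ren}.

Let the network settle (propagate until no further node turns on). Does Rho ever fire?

Yes

Wex and Tov are on, so Lam turns on (G7).
Lam, Tov, and Ird are on, so Tal turns on (G1).
G5: Tal on → Rho on.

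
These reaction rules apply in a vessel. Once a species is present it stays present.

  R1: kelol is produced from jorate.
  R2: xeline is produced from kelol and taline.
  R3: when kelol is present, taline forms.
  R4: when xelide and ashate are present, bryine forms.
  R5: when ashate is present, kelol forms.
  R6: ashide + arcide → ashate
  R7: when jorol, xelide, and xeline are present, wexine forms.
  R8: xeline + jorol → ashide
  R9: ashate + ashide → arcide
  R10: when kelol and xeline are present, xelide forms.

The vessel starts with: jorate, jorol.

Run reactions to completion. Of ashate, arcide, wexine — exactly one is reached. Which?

jorate present → kelol forms (R1).
kelol present → taline forms (R3).
kelol and taline present → xeline forms (R2).
kelol and xeline present → xelide forms (R10).
jorol, xelide, and xeline present → wexine forms (R7).
ashate would need ashide and arcide (R6), but arcide never forms. arcide would need ashate and ashide (R9), but ashate never forms.

wexine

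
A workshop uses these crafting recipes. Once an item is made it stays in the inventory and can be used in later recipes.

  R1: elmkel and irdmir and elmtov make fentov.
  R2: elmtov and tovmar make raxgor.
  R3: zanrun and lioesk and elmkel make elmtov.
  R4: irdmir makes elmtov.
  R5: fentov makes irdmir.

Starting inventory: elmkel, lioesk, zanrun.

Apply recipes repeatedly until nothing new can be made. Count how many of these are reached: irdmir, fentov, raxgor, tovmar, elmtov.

1

Using R3, zanrun, lioesk, and elmkel make elmtov.
irdmir would need fentov (R5), but fentov is never obtained.
fentov would need elmkel, irdmir, and elmtov (R1), but irdmir is never obtained.
raxgor would need elmtov and tovmar (R2), but tovmar is never obtained.
No rule produces tovmar, and it is not given.
elmtov: reached.
Reached: elmtov — 1 of the 5.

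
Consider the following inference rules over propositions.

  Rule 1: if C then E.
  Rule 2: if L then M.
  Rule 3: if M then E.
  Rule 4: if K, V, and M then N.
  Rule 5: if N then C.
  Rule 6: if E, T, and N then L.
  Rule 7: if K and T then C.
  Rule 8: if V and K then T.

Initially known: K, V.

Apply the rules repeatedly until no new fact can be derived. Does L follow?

No

L would need E, T, and N (Rule 6), but N is never established.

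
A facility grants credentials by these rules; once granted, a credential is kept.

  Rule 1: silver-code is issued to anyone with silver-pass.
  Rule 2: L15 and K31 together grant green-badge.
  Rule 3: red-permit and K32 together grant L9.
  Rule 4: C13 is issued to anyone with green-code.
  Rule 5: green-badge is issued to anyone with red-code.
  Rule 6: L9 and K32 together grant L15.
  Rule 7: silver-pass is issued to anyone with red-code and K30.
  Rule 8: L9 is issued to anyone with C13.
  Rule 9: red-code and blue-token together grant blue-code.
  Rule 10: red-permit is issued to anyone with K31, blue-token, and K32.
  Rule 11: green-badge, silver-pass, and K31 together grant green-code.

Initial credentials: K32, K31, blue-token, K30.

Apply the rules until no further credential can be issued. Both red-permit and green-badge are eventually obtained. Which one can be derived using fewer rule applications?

red-permit

red-permit: Holding K31, blue-token, and K32 grants red-permit (Rule 10). [1 rule application]
green-badge: Holding K31, blue-token, and K32 grants red-permit (Rule 10). Holding red-permit and K32 grants L9 (Rule 3). Holding L9 and K32 grants L15 (Rule 6). Holding L15 and K31 grants green-badge (Rule 2). [4 rule applications]
red-permit needs fewer.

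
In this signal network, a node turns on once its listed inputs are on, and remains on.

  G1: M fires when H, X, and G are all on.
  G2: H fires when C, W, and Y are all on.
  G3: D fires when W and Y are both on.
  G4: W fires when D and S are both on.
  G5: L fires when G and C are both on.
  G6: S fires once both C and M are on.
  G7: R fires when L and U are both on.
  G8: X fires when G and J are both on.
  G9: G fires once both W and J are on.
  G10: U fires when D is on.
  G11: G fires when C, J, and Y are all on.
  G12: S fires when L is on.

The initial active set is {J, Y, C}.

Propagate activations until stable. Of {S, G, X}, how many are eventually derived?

C, J, and Y are on, so G fires (G11).
G8: G and J on → X on.
G and C are on, so L fires (G5).
L is on, so S fires (G12).
S: reached.
G: reached.
X: reached.
All 3 are reached.

3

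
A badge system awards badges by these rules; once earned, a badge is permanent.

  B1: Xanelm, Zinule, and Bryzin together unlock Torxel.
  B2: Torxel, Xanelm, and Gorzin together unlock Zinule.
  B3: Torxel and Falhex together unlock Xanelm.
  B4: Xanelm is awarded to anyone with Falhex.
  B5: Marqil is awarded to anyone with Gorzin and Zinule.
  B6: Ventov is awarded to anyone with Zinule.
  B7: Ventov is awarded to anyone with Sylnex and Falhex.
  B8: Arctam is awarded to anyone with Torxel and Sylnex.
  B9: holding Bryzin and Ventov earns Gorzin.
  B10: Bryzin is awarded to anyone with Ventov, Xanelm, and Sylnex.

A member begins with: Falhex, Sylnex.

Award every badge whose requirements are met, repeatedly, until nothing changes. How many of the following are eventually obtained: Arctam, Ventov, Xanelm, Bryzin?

With Sylnex and Falhex, Ventov is earned (B7).
With Falhex, Xanelm is earned (B4).
With Ventov, Xanelm, and Sylnex, Bryzin is earned (B10).
Arctam would need Torxel and Sylnex (B8), but Torxel is never earned.
Ventov: reached.
Xanelm: reached.
Bryzin: reached.
Reached: Ventov, Xanelm, and Bryzin — 3 of the 4.

3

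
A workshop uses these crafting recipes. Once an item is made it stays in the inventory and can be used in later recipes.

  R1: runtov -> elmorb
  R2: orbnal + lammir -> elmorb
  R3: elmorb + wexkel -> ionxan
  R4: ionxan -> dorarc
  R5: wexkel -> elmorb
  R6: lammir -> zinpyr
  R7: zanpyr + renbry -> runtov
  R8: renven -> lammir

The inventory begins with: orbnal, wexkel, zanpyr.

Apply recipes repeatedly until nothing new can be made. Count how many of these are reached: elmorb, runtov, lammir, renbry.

1

wexkel -> elmorb (R5).
elmorb: reached.
runtov would need zanpyr and renbry (R7), but renbry is never obtained.
lammir would need renven (R8), but renven is never obtained.
No rule produces renbry, and it is not given.
Reached: elmorb — 1 of the 4.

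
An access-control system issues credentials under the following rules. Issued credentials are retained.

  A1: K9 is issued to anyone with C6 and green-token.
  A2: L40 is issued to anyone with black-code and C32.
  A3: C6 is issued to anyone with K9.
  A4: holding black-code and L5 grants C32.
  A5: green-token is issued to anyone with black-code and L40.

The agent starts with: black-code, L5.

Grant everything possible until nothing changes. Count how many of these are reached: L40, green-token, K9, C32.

Holding black-code and L5 grants C32 (A4).
Holding black-code and C32 grants L40 (A2).
Holding black-code and L40 grants green-token (A5).
L40: reached.
green-token: reached.
K9 would need C6 and green-token (A1), but C6 is never granted.
C32: reached.
Reached: L40, green-token, and C32 — 3 of the 4.

3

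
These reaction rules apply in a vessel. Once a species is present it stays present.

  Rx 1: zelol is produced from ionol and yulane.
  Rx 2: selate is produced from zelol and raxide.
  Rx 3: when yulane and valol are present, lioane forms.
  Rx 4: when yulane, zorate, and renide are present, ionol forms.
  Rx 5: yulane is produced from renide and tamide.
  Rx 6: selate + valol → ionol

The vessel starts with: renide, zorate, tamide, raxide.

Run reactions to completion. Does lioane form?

lioane would need yulane and valol (Rx 3), but valol never forms.

No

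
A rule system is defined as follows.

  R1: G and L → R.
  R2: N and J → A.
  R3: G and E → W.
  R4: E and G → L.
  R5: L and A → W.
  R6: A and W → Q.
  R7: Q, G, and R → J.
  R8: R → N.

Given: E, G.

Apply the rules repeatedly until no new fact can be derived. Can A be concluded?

A would need N and J (R2), but J is never established.

No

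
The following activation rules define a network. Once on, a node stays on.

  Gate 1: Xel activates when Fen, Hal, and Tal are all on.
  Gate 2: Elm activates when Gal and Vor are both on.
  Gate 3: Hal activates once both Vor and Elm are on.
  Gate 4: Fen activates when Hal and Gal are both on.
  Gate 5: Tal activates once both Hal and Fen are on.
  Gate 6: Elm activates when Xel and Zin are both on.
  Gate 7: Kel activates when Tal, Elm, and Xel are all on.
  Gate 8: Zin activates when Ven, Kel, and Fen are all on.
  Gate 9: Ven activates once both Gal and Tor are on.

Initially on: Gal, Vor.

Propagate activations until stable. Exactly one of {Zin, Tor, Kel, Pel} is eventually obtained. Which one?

Gate 2: Gal and Vor on → Elm on.
Gate 3: Vor and Elm on → Hal on.
Gate 4: Hal and Gal on → Fen on.
Gate 5: Hal and Fen on → Tal on.
Fen, Hal, and Tal are on, so Xel activates (Gate 1).
Gate 7: Tal, Elm, and Xel on → Kel on.
Zin would need Ven, Kel, and Fen (Gate 8), but Ven never turns on. No rule produces Tor, and it is not given. No rule produces Pel, and it is not given.

Kel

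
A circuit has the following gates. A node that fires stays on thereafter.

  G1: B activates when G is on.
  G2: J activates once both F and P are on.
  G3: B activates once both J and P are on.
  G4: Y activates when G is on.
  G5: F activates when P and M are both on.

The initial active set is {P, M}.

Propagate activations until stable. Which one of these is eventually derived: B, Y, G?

G5: P and M on → F on.
F and P are on, so J activates (G2).
G3: J and P on → B on.
Y would need G (G4), but G never turns on. No rule produces G, and it is not given.

B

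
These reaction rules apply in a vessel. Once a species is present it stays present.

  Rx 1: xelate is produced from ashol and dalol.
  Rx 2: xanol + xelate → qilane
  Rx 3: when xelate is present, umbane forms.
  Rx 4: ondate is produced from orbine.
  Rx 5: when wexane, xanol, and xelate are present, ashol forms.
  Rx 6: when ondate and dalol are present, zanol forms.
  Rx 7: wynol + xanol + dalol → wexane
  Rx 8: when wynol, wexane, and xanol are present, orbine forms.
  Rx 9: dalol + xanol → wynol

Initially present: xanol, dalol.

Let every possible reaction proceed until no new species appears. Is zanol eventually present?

Yes

dalol and xanol present → wynol forms (Rx 9).
wynol, xanol, and dalol present → wexane forms (Rx 7).
wynol, wexane, and xanol present → orbine forms (Rx 8).
orbine present → ondate forms (Rx 4).
ondate and dalol present → zanol forms (Rx 6).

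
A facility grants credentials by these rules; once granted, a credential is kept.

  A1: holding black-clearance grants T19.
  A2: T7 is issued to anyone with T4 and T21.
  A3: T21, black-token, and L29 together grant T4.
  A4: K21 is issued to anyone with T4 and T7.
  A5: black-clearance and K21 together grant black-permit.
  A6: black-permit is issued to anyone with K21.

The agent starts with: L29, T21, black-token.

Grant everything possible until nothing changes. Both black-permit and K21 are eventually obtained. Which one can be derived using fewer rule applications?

K21

K21: Holding T21, black-token, and L29 grants T4 (A3). Holding T4 and T21 grants T7 (A2). Holding T4 and T7 grants K21 (A4). [3 rule applications]
black-permit: Holding T21, black-token, and L29 grants T4 (A3). Holding T4 and T21 grants T7 (A2). Holding T4 and T7 grants K21 (A4). Holding K21 grants black-permit (A6). [4 rule applications]
K21 needs fewer.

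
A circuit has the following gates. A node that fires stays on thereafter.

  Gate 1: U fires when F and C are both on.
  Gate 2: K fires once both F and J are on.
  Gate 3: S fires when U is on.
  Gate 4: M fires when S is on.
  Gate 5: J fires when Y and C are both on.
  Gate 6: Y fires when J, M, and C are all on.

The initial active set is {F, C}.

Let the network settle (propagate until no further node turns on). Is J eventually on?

No

J would need Y and C (Gate 5), but Y never turns on.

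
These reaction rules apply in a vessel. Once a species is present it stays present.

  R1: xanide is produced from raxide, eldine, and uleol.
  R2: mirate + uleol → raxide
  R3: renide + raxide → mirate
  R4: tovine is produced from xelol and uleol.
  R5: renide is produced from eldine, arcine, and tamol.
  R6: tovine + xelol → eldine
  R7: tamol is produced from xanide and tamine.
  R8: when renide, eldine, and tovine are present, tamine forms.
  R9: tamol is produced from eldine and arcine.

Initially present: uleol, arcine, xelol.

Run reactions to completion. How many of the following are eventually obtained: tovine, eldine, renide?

3

xelol and uleol present → tovine forms (R4).
tovine and xelol present → eldine forms (R6).
eldine and arcine present → tamol forms (R9).
eldine, arcine, and tamol present → renide forms (R5).
tovine: reached.
eldine: reached.
renide: reached.
All 3 are reached.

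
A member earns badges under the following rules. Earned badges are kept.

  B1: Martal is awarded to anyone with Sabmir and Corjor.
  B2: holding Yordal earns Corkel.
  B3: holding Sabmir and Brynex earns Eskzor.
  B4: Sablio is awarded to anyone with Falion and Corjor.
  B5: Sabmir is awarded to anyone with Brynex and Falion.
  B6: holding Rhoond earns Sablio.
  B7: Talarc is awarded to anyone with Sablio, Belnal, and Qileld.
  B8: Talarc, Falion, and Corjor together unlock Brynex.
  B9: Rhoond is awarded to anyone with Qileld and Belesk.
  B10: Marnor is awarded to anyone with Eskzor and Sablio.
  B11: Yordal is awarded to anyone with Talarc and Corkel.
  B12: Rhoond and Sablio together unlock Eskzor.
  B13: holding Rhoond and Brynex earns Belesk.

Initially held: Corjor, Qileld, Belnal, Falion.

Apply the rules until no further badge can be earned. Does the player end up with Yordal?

Yordal would need Talarc and Corkel (B11), but Corkel is never earned.

No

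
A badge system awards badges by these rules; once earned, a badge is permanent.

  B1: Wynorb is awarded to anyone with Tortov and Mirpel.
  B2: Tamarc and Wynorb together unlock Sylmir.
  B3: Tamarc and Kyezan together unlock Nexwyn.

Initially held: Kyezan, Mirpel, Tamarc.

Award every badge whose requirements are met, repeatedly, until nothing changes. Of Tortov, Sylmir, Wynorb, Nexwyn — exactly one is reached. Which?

With Tamarc and Kyezan, Nexwyn is earned (B3).
No rule produces Tortov, and it is not given. Wynorb would need Tortov and Mirpel (B1), but Tortov is never earned. Sylmir would need Tamarc and Wynorb (B2), but Wynorb is never earned.

Nexwyn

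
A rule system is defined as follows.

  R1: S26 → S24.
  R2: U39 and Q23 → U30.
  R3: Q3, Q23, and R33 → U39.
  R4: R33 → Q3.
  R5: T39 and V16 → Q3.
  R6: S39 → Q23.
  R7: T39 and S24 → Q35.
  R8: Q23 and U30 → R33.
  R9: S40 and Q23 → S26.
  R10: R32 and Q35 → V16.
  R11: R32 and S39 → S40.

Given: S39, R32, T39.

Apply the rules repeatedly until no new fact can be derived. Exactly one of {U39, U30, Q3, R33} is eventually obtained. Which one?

Q3

R32 and S39 hold, so S40 follows (R11).
S39 holds, so Q23 follows (R6).
S40 and Q23 hold, so S26 follows (R9).
S26 holds, so S24 follows (R1).
T39 and S24 hold, so Q35 follows (R7).
From R32 and Q35, R10 gives V16.
T39 and V16 hold, so Q3 follows (R5).
U39 would need Q3, Q23, and R33 (R3), but R33 is never established. R33 would need Q23 and U30 (R8), but U30 is never established. U30 would need U39 and Q23 (R2), but U39 is never established.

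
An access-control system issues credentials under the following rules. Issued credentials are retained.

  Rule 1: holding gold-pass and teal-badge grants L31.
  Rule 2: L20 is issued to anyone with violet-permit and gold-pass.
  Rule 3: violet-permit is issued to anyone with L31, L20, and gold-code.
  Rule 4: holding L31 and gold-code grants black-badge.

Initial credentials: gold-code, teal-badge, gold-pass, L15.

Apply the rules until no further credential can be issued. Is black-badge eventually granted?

Holding gold-pass and teal-badge grants L31 (Rule 1).
Holding L31 and gold-code grants black-badge (Rule 4).

Yes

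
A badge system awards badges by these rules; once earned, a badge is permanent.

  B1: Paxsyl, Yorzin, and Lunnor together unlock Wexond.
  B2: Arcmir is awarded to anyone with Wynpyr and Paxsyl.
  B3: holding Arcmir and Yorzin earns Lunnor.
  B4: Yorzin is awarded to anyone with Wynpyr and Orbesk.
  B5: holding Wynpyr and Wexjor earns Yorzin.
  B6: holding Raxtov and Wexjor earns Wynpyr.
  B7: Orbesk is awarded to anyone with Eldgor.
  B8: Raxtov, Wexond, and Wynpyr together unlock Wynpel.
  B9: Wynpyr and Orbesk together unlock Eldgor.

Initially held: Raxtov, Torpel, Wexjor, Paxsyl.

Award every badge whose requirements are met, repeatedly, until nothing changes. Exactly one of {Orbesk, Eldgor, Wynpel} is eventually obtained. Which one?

With Raxtov and Wexjor, Wynpyr is earned (B6).
With Wynpyr and Wexjor, Yorzin is earned (B5).
With Wynpyr and Paxsyl, Arcmir is earned (B2).
With Arcmir and Yorzin, Lunnor is earned (B3).
With Paxsyl, Yorzin, and Lunnor, Wexond is earned (B1).
With Raxtov, Wexond, and Wynpyr, Wynpel is earned (B8).
Orbesk would need Eldgor (B7), but Eldgor is never earned. Eldgor would need Wynpyr and Orbesk (B9), but Orbesk is never earned.

Wynpel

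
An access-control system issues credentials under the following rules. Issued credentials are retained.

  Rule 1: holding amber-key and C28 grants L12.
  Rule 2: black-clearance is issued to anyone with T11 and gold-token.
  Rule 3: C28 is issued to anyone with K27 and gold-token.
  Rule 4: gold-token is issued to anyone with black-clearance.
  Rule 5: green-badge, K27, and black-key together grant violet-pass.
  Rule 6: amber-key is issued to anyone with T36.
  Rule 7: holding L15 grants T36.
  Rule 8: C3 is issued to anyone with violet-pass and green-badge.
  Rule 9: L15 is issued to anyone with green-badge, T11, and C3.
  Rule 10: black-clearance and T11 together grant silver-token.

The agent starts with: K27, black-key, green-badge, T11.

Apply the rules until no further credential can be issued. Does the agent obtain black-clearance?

No

black-clearance would need T11 and gold-token (Rule 2), but gold-token is never granted.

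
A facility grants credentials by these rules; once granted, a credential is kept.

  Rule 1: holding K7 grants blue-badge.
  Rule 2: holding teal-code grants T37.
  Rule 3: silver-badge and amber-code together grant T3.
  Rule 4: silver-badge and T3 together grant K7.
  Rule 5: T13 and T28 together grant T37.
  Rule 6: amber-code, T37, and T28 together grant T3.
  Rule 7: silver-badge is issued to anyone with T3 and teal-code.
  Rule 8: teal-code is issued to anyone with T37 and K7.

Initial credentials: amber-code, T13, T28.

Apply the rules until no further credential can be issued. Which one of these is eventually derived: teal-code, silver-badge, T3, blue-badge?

T3

Holding T13 and T28 grants T37 (Rule 5).
Holding amber-code, T37, and T28 grants T3 (Rule 6).
blue-badge would need K7 (Rule 1), but K7 is never granted. teal-code would need T37 and K7 (Rule 8), but K7 is never granted. silver-badge would need T3 and teal-code (Rule 7), but teal-code is never granted.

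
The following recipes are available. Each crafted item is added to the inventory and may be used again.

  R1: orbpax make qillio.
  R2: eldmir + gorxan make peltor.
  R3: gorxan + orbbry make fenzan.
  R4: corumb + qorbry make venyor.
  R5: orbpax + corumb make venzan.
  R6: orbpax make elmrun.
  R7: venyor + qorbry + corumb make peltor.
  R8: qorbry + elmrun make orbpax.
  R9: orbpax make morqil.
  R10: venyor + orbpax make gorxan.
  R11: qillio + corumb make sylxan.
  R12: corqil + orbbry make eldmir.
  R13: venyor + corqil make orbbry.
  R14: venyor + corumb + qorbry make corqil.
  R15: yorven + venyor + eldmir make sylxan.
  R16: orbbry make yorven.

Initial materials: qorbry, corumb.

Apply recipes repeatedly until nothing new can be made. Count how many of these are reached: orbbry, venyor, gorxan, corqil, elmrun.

Using R4, corumb and qorbry make venyor.
venyor + corumb + qorbry → corqil (R14).
Using R13, venyor and corqil make orbbry.
orbbry: reached.
venyor: reached.
gorxan would need venyor and orbpax (R10), but orbpax is never obtained.
corqil: reached.
elmrun would need orbpax (R6), but orbpax is never obtained.
Reached: orbbry, venyor, and corqil — 3 of the 5.

3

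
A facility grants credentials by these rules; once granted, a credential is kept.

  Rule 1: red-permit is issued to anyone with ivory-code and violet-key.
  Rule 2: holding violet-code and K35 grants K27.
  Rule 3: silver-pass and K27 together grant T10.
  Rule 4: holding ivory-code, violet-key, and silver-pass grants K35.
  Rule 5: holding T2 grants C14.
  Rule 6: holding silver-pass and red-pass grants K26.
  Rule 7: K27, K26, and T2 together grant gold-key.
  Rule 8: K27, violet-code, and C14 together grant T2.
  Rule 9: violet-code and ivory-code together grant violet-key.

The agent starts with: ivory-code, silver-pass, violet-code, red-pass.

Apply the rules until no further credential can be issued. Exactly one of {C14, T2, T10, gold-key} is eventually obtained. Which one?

Holding violet-code and ivory-code grants violet-key (Rule 9).
Holding ivory-code, violet-key, and silver-pass grants K35 (Rule 4).
Holding violet-code and K35 grants K27 (Rule 2).
Holding silver-pass and K27 grants T10 (Rule 3).
T2 would need K27, violet-code, and C14 (Rule 8), but C14 is never granted. C14 would need T2 (Rule 5), but T2 is never granted. gold-key would need K27, K26, and T2 (Rule 7), but T2 is never granted.

T10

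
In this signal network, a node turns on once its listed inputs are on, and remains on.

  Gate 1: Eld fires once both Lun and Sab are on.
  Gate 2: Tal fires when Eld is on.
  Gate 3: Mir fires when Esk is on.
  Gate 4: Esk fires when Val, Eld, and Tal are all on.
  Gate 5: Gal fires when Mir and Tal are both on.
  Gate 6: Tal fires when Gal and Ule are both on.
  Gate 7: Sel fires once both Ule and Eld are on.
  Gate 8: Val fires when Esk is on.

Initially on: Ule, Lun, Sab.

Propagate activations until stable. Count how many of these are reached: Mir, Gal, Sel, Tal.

2

Gate 1: Lun and Sab on → Eld on.
Ule and Eld are on, so Sel fires (Gate 7).
Gate 2: Eld on → Tal on.
Mir would need Esk (Gate 3), but Esk never turns on.
Gal would need Mir and Tal (Gate 5), but Mir never turns on.
Sel: reached.
Tal: reached.
Reached: Sel and Tal — 2 of the 4.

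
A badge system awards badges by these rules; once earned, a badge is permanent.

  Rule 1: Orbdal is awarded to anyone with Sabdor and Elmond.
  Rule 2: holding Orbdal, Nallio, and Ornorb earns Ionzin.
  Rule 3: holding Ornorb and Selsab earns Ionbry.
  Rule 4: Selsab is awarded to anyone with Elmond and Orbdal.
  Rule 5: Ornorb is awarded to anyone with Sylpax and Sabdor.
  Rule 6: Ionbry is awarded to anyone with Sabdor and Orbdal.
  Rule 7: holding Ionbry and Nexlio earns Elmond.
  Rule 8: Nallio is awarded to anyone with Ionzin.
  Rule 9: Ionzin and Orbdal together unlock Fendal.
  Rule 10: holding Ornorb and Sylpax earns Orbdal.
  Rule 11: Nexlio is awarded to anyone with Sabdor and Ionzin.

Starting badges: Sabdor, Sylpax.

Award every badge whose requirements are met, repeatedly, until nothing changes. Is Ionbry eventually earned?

With Sylpax and Sabdor, Ornorb is earned (Rule 5).
With Ornorb and Sylpax, Orbdal is earned (Rule 10).
With Sabdor and Orbdal, Ionbry is earned (Rule 6).

Yes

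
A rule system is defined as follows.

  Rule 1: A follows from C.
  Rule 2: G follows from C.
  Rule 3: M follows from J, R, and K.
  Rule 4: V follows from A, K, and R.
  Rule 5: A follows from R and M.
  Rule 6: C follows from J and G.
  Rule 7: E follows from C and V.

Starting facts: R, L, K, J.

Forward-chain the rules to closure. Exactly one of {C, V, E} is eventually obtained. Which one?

V

From J, R, and K, Rule 3 gives M.
R and M hold, so A follows (Rule 5).
From A, K, and R, Rule 4 gives V.
C would need J and G (Rule 6), but G is never established. E would need C and V (Rule 7), but C is never established.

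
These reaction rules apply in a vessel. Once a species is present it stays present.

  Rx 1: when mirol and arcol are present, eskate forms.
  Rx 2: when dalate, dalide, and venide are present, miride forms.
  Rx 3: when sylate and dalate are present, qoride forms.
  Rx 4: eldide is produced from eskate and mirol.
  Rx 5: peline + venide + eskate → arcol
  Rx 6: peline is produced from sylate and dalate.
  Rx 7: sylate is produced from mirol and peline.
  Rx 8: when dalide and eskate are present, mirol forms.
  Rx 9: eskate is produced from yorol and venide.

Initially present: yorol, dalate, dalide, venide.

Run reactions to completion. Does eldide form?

yorol and venide present → eskate forms (Rx 9).
dalide and eskate present → mirol forms (Rx 8).
eskate and mirol present → eldide forms (Rx 4).

Yes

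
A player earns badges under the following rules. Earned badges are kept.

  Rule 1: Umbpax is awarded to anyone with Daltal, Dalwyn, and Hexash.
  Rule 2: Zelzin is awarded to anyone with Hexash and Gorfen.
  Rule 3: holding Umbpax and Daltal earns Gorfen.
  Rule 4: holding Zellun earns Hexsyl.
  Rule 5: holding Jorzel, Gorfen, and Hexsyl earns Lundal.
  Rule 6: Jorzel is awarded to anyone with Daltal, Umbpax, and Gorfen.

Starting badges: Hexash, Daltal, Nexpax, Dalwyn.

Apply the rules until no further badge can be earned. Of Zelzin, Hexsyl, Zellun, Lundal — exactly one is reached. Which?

Zelzin

With Daltal, Dalwyn, and Hexash, Umbpax is earned (Rule 1).
With Umbpax and Daltal, Gorfen is earned (Rule 3).
With Hexash and Gorfen, Zelzin is earned (Rule 2).
Lundal would need Jorzel, Gorfen, and Hexsyl (Rule 5), but Hexsyl is never earned. Hexsyl would need Zellun (Rule 4), but Zellun is never earned. No rule produces Zellun, and it is not given.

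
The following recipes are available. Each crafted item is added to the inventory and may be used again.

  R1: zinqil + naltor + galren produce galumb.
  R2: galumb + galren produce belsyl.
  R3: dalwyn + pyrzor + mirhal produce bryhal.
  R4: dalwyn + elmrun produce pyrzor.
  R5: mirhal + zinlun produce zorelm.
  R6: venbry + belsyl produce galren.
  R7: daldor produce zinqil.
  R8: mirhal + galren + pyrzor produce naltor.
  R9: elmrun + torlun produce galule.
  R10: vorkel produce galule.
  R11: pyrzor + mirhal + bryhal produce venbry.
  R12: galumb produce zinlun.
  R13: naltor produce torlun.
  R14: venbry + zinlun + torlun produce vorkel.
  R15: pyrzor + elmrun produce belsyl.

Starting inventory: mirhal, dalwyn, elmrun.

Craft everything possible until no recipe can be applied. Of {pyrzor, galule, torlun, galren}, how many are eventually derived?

dalwyn + elmrun → pyrzor (R4).
Using R3, dalwyn, pyrzor, and mirhal make bryhal.
Using R15, pyrzor and elmrun make belsyl.
Using R11, pyrzor, mirhal, and bryhal make venbry.
Using R6, venbry and belsyl make galren.
Using R8, mirhal, galren, and pyrzor make naltor.
Using R13, naltor makes torlun.
elmrun + torlun → galule (R9).
pyrzor: reached.
galule: reached.
torlun: reached.
galren: reached.
All 4 are reached.

4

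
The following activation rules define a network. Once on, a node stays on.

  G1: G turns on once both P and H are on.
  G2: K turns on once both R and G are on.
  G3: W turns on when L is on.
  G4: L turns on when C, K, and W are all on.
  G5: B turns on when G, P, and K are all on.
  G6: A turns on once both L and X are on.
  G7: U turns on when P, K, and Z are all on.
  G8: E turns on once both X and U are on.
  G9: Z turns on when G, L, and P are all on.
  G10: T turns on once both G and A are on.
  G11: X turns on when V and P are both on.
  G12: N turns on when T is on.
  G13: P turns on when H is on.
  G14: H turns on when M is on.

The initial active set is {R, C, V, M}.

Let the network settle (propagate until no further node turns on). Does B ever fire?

M is on, so H turns on (G14).
H is on, so P turns on (G13).
P and H are on, so G turns on (G1).
G2: R and G on → K on.
G5: G, P, and K on → B on.

Yes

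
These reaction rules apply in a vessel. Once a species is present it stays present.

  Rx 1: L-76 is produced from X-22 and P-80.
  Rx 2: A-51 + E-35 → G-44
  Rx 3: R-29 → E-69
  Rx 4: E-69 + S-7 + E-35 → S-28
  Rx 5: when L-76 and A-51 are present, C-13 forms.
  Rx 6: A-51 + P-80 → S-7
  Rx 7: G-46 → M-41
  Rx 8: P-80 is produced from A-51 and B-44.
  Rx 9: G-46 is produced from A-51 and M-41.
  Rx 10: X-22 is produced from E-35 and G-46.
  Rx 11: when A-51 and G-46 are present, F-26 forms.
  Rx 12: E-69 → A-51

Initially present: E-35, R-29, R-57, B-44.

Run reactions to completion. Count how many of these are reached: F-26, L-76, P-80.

1

R-29 present → E-69 forms (Rx 3).
E-69 present → A-51 forms (Rx 12).
A-51 and B-44 present → P-80 forms (Rx 8).
F-26 would need A-51 and G-46 (Rx 11), but G-46 never forms.
L-76 would need X-22 and P-80 (Rx 1), but X-22 never forms.
P-80: reached.
Reached: P-80 — 1 of the 3.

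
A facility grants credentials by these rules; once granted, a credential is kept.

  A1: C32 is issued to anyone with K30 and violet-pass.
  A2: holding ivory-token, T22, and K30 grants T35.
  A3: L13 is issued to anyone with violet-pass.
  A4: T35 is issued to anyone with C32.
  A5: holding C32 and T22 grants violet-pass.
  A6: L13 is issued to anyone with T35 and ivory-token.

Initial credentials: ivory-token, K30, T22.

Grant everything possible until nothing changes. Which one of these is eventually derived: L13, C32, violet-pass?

Holding ivory-token, T22, and K30 grants T35 (A2).
Holding T35 and ivory-token grants L13 (A6).
C32 would need K30 and violet-pass (A1), but violet-pass is never granted. violet-pass would need C32 and T22 (A5), but C32 is never granted.

L13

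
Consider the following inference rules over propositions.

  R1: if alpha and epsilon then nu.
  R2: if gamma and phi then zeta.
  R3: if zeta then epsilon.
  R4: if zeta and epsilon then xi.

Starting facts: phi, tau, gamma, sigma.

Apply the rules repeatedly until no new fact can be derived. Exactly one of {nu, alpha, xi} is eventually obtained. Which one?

xi

From gamma and phi, R2 gives zeta.
zeta holds, so epsilon follows (R3).
zeta and epsilon hold, so xi follows (R4).
No rule produces alpha, and it is not given. nu would need alpha and epsilon (R1), but alpha is never established.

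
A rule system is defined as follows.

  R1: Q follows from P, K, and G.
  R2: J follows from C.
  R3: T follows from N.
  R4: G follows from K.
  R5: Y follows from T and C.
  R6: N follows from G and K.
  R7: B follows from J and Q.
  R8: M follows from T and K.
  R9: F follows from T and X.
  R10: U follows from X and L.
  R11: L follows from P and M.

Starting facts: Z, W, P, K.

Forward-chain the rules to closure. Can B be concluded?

No

B would need J and Q (R7), but J is never established.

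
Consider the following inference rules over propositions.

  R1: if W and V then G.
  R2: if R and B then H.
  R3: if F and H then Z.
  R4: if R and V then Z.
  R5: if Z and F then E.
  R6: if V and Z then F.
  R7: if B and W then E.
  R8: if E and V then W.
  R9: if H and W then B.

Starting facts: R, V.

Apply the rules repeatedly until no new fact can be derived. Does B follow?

B would need H and W (R9), but H is never established.

No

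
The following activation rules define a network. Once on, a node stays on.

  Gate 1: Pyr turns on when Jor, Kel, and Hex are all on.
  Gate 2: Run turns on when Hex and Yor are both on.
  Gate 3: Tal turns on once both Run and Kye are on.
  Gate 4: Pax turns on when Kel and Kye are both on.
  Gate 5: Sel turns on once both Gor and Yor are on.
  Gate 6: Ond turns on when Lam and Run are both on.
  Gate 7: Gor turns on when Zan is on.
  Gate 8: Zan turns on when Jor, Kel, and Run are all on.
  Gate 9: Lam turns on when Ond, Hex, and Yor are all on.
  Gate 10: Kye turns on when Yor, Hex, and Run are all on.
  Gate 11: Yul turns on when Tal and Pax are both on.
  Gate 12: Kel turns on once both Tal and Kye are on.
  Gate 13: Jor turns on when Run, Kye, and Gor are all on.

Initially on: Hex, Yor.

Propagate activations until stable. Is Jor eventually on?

No

Jor would need Run, Kye, and Gor (Gate 13), but Gor never turns on.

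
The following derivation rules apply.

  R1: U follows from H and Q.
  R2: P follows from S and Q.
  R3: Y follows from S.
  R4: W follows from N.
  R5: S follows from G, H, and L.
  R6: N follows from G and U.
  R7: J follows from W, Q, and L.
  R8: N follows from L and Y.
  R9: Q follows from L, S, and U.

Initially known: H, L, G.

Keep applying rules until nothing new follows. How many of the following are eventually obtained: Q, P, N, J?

From G, H, and L, R5 gives S.
From S, R3 gives Y.
From L and Y, R8 gives N.
Q would need L, S, and U (R9), but U is never established.
P would need S and Q (R2), but Q is never established.
N: reached.
J would need W, Q, and L (R7), but Q is never established.
Reached: N — 1 of the 4.

1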